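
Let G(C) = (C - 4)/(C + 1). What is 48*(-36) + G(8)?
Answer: -15548/9 ≈ -1727.6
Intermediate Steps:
G(C) = (-4 + C)/(1 + C)
48*(-36) + G(8) = 48*(-36) + (-4 + 8)/(1 + 8) = -1728 + 4/9 = -15548/9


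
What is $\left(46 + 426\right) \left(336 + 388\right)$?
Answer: $341728$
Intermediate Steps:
$\left(46 + 426\right) \left(336 + 388\right) = 472 \cdot 724 = 341728$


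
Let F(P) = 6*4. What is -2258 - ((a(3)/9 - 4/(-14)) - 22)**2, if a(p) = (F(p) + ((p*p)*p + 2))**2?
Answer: -343669027/3969 ≈ -86588.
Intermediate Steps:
F(P) = 24
a(p) = (26 + p**3)**2 (a(p) = (24 + ((p*p)*p + 2))**2 = (24 + (p**2*p + 2))**2 = (24 + (p**3 + 2))**2 = (24 + (2 + p**3))**2 = (26 + p**3)**2)
-2258 - ((a(3)/9 - 4/(-14)) - 22)**2 = -2258 - (((26 + 3**3)**2/9 - 4/(-14)) - 22)**2 = -2258 - (((26 + 27)**2*(1/9) - 4*(-1/14)) - 22)**2 = -2258 - ((53**2*(1/9) + 2/7) - 22)**2 = -2258 - ((2809*(1/9) + 2/7) - 22)**2 = -2258 - ((2809/9 + 2/7) - 22)**2 = -2258 - (19681/63 - 22)**2 = -2258 - (18295/63)**2 = -2258 - 1*334707025/3969 = -2258 - 334707025/3969 = -343669027/3969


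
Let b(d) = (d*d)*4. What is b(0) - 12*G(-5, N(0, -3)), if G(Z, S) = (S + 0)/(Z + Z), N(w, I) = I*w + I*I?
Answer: 54/5 ≈ 10.800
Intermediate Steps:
b(d) = 4*d² (b(d) = d²*4 = 4*d²)
N(w, I) = I² + I*w (N(w, I) = I*w + I² = I² + I*w)
G(Z, S) = S/(2*Z) (G(Z, S) = S/((2*Z)) = S*(1/(2*Z)) = S/(2*Z))
b(0) - 12*G(-5, N(0, -3)) = 4*0² - 6*(-3*(-3 + 0))/(-5) = 4*0 - 6*(-3*(-3))*(-1)/5 = 0 - 6*9*(-1)/5 = 0 - 12*(-9/10) = 0 + 54/5 = 54/5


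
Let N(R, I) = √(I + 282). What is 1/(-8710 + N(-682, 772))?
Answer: -4355/37931523 - √1054/75863046 ≈ -0.00011524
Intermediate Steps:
N(R, I) = √(282 + I)
1/(-8710 + N(-682, 772)) = 1/(-8710 + √(282 + 772)) = 1/(-8710 + √1054)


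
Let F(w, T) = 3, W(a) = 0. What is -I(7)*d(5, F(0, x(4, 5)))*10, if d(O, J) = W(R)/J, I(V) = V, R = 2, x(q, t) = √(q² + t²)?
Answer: 0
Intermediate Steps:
d(O, J) = 0 (d(O, J) = 0/J = 0)
-I(7)*d(5, F(0, x(4, 5)))*10 = -7*0*10 = -0*10 = -1*0 = 0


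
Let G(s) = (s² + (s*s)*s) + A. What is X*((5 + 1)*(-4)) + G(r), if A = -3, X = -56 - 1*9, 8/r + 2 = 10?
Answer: 1559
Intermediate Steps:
r = 1 (r = 8/(-2 + 10) = 8/8 = 8*(⅛) = 1)
X = -65 (X = -56 - 9 = -65)
G(s) = -3 + s² + s³ (G(s) = (s² + (s*s)*s) - 3 = (s² + s²*s) - 3 = (s² + s³) - 3 = -3 + s² + s³)
X*((5 + 1)*(-4)) + G(r) = -65*(5 + 1)*(-4) + (-3 + 1² + 1³) = -390*(-4) + (-3 + 1 + 1) = -65*(-24) - 1 = 1560 - 1 = 1559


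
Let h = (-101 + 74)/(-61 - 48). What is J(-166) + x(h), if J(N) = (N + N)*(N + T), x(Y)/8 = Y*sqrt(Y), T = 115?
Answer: 16932 + 648*sqrt(327)/11881 ≈ 16933.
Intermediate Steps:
h = 27/109 (h = -27/(-109) = -27*(-1/109) = 27/109 ≈ 0.24771)
x(Y) = 8*Y**(3/2) (x(Y) = 8*(Y*sqrt(Y)) = 8*Y**(3/2))
J(N) = 2*N*(115 + N) (J(N) = (N + N)*(N + 115) = (2*N)*(115 + N) = 2*N*(115 + N))
J(-166) + x(h) = 2*(-166)*(115 - 166) + 8*(27/109)**(3/2) = 2*(-166)*(-51) + 8*(81*sqrt(327)/11881) = 16932 + 648*sqrt(327)/11881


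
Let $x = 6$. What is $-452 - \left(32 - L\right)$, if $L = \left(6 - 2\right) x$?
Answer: $-460$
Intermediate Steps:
$L = 24$ ($L = \left(6 - 2\right) 6 = 4 \cdot 6 = 24$)
$-452 - \left(32 - L\right) = -452 - \left(32 - 24\right) = -452 - 8 = -460$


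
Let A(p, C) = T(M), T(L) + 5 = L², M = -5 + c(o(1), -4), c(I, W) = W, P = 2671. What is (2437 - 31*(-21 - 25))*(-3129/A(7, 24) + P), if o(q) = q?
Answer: 772086221/76 ≈ 1.0159e+7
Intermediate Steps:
M = -9 (M = -5 - 4 = -9)
T(L) = -5 + L²
A(p, C) = 76 (A(p, C) = -5 + (-9)² = -5 + 81 = 76)
(2437 - 31*(-21 - 25))*(-3129/A(7, 24) + P) = (2437 - 31*(-21 - 25))*(-3129/76 + 2671) = (2437 - 31*(-46))*(-3129*1/76 + 2671) = (2437 + 1426)*(-3129/76 + 2671) = 3863*(199867/76) = 772086221/76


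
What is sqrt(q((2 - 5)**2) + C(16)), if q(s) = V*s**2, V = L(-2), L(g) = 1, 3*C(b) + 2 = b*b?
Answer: sqrt(1491)/3 ≈ 12.871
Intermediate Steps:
C(b) = -2/3 + b**2/3 (C(b) = -2/3 + (b*b)/3 = -2/3 + b**2/3)
V = 1
q(s) = s**2 (q(s) = 1*s**2 = s**2)
sqrt(q((2 - 5)**2) + C(16)) = sqrt(((2 - 5)**2)**2 + (-2/3 + (1/3)*16**2)) = sqrt(((-3)**2)**2 + (-2/3 + (1/3)*256)) = sqrt(9**2 + (-2/3 + 256/3)) = sqrt(81 + 254/3) = sqrt(497/3) = sqrt(1491)/3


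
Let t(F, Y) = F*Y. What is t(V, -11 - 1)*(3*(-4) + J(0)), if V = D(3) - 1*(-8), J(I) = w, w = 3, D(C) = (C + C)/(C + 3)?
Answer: 972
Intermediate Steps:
D(C) = 2*C/(3 + C) (D(C) = (2*C)/(3 + C) = 2*C/(3 + C))
J(I) = 3
V = 9 (V = 2*3/(3 + 3) - 1*(-8) = 2*3/6 + 8 = 2*3*(⅙) + 8 = 1 + 8 = 9)
t(V, -11 - 1)*(3*(-4) + J(0)) = (9*(-11 - 1))*(3*(-4) + 3) = (9*(-12))*(-12 + 3) = -108*(-9) = 972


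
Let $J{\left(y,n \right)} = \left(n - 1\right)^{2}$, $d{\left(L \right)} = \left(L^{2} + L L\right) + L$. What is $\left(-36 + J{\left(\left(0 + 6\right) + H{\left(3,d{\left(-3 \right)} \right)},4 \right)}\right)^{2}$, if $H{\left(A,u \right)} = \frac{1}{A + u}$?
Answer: $729$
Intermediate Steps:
$d{\left(L \right)} = L + 2 L^{2}$ ($d{\left(L \right)} = \left(L^{2} + L^{2}\right) + L = 2 L^{2} + L = L + 2 L^{2}$)
$J{\left(y,n \right)} = \left(-1 + n\right)^{2}$
$\left(-36 + J{\left(\left(0 + 6\right) + H{\left(3,d{\left(-3 \right)} \right)},4 \right)}\right)^{2} = \left(-36 + \left(-1 + 4\right)^{2}\right)^{2} = \left(-36 + 3^{2}\right)^{2} = \left(-36 + 9\right)^{2} = \left(-27\right)^{2} = 729$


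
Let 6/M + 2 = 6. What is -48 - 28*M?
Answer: -90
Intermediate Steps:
M = 3/2 (M = 6/(-2 + 6) = 6/4 = 6*(¼) = 3/2 ≈ 1.5000)
-48 - 28*M = -48 - 42 = -90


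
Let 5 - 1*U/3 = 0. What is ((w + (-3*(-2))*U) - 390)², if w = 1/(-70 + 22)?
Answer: 207388801/2304 ≈ 90013.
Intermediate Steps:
U = 15 (U = 15 - 3*0 = 15 + 0 = 15)
w = -1/48 (w = 1/(-48) = -1/48 ≈ -0.020833)
((w + (-3*(-2))*U) - 390)² = ((-1/48 - 3*(-2)*15) - 390)² = ((-1/48 + 6*15) - 390)² = ((-1/48 + 90) - 390)² = (4319/48 - 390)² = (-14401/48)² = 207388801/2304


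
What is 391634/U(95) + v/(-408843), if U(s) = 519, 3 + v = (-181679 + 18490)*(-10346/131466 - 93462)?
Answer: -169934319707186534/4649284506987 ≈ -36551.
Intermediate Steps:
v = 1002558608892592/65733 (v = -3 + (-181679 + 18490)*(-10346/131466 - 93462) = -3 - 163189*(-10346*1/131466 - 93462) = -3 - 163189*(-5173/65733 - 93462) = -3 - 163189*(-6143542819/65733) = -3 + 1002558609089791/65733 = 1002558608892592/65733 ≈ 1.5252e+10)
391634/U(95) + v/(-408843) = 391634/519 + (1002558608892592/65733)/(-408843) = 391634*(1/519) + (1002558608892592/65733)*(-1/408843) = 391634/519 - 1002558608892592/26874476919 = -169934319707186534/4649284506987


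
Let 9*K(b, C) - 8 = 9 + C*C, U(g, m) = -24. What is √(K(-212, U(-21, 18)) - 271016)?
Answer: I*√2438551/3 ≈ 520.53*I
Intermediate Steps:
K(b, C) = 17/9 + C²/9 (K(b, C) = 8/9 + (9 + C*C)/9 = 8/9 + (9 + C²)/9 = 8/9 + (1 + C²/9) = 17/9 + C²/9)
√(K(-212, U(-21, 18)) - 271016) = √((17/9 + (⅑)*(-24)²) - 271016) = √((17/9 + (⅑)*576) - 271016) = √((17/9 + 64) - 271016) = √(593/9 - 271016) = √(-2438551/9) = I*√2438551/3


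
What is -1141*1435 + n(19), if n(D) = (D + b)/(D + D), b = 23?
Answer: -31109344/19 ≈ -1.6373e+6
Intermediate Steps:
n(D) = (23 + D)/(2*D) (n(D) = (D + 23)/(D + D) = (23 + D)/((2*D)) = (23 + D)*(1/(2*D)) = (23 + D)/(2*D))
-1141*1435 + n(19) = -1141*1435 + (½)*(23 + 19)/19 = -1637335 + (½)*(1/19)*42 = -1637335 + 21/19 = -31109344/19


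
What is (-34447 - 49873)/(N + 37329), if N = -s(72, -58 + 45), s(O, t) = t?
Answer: -42160/18671 ≈ -2.2580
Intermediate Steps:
N = 13 (N = -(-58 + 45) = -1*(-13) = 13)
(-34447 - 49873)/(N + 37329) = (-34447 - 49873)/(13 + 37329) = -84320/37342 = -84320*1/37342 = -42160/18671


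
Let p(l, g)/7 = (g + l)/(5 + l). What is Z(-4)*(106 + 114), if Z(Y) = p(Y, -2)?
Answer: -9240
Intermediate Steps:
p(l, g) = 7*(g + l)/(5 + l) (p(l, g) = 7*((g + l)/(5 + l)) = 7*(g + l)/(5 + l))
Z(Y) = 7*(-2 + Y)/(5 + Y)
Z(-4)*(106 + 114) = (7*(-2 - 4)/(5 - 4))*(106 + 114) = (7*(-6)/1)*220 = (7*1*(-6))*220 = -42*220 = -9240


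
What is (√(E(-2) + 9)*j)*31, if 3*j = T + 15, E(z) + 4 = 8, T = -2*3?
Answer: 93*√13 ≈ 335.32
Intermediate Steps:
T = -6
E(z) = 4 (E(z) = -4 + 8 = 4)
j = 3 (j = (-6 + 15)/3 = (⅓)*9 = 3)
(√(E(-2) + 9)*j)*31 = (√(4 + 9)*3)*31 = (√13*3)*31 = (3*√13)*31 = 93*√13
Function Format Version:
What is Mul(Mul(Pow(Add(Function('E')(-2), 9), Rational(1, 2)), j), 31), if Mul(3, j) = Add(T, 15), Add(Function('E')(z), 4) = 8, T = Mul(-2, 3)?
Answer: Mul(93, Pow(13, Rational(1, 2))) ≈ 335.32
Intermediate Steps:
T = -6
Function('E')(z) = 4 (Function('E')(z) = Add(-4, 8) = 4)
j = 3 (j = Mul(Rational(1, 3), Add(-6, 15)) = Mul(Rational(1, 3), 9) = 3)
Mul(Mul(Pow(Add(Function('E')(-2), 9), Rational(1, 2)), j), 31) = Mul(Mul(Pow(Add(4, 9), Rational(1, 2)), 3), 31) = Mul(Mul(Pow(13, Rational(1, 2)), 3), 31) = Mul(Mul(3, Pow(13, Rational(1, 2))), 31) = Mul(93, Pow(13, Rational(1, 2)))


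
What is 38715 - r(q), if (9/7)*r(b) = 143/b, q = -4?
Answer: 1394741/36 ≈ 38743.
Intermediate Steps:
r(b) = 1001/(9*b) (r(b) = 7*(143/b)/9 = 1001/(9*b))
38715 - r(q) = 38715 - 1001/(9*(-4)) = 38715 - 1001*(-1)/(9*4) = 38715 - 1*(-1001/36) = 38715 + 1001/36 = 1394741/36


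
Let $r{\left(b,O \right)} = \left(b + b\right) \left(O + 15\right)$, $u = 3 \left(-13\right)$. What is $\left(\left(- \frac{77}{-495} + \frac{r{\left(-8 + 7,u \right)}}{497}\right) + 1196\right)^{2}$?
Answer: $\frac{715786093964041}{500193225} \approx 1.431 \cdot 10^{6}$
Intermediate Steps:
$u = -39$
$r{\left(b,O \right)} = 2 b \left(15 + O\right)$
$\left(\left(- \frac{77}{-495} + \frac{r{\left(-8 + 7,u \right)}}{497}\right) + 1196\right)^{2} = \left(\left(- \frac{77}{-495} + \frac{2 \left(-8 + 7\right) \left(15 - 39\right)}{497}\right) + 1196\right)^{2} = \left(\left(\left(-77\right) \left(- \frac{1}{495}\right) + 2 \left(-1\right) \left(-24\right) \frac{1}{497}\right) + 1196\right)^{2} = \left(\left(\frac{7}{45} + 48 \cdot \frac{1}{497}\right) + 1196\right)^{2} = \left(\left(\frac{7}{45} + \frac{48}{497}\right) + 1196\right)^{2} = \left(\frac{5639}{22365} + 1196\right)^{2} = \left(\frac{26754179}{22365}\right)^{2} = \frac{715786093964041}{500193225}$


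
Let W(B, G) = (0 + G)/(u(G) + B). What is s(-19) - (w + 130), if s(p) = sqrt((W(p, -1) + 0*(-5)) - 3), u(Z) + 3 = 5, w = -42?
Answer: -88 + 5*I*sqrt(34)/17 ≈ -88.0 + 1.715*I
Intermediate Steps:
u(Z) = 2 (u(Z) = -3 + 5 = 2)
W(B, G) = G/(2 + B) (W(B, G) = (0 + G)/(2 + B) = G/(2 + B))
s(p) = sqrt(-3 - 1/(2 + p)) (s(p) = sqrt((-1/(2 + p) + 0*(-5)) - 3) = sqrt((-1/(2 + p) + 0) - 3) = sqrt(-1/(2 + p) - 3) = sqrt(-3 - 1/(2 + p)))
s(-19) - (w + 130) = sqrt((-7 - 3*(-19))/(2 - 19)) - (-42 + 130) = sqrt((-7 + 57)/(-17)) - 1*88 = sqrt(-1/17*50) - 88 = sqrt(-50/17) - 88 = 5*I*sqrt(34)/17 - 88 = -88 + 5*I*sqrt(34)/17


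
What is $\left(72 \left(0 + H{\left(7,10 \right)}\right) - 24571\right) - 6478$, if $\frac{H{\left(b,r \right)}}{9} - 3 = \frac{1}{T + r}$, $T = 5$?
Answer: $- \frac{145309}{5} \approx -29062.0$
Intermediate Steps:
$H{\left(b,r \right)} = 27 + \frac{9}{5 + r}$
$\left(72 \left(0 + H{\left(7,10 \right)}\right) - 24571\right) - 6478 = \left(72 \left(0 + \frac{9 \left(16 + 3 \cdot 10\right)}{5 + 10}\right) - 24571\right) - 6478 = \left(72 \left(0 + \frac{9 \left(16 + 30\right)}{15}\right) - 24571\right) - 6478 = \left(72 \left(0 + 9 \cdot \frac{1}{15} \cdot 46\right) - 24571\right) - 6478 = \left(72 \left(0 + \frac{138}{5}\right) - 24571\right) - 6478 = \left(72 \cdot \frac{138}{5} - 24571\right) - 6478 = \left(\frac{9936}{5} - 24571\right) - 6478 = - \frac{112919}{5} - 6478 = - \frac{145309}{5}$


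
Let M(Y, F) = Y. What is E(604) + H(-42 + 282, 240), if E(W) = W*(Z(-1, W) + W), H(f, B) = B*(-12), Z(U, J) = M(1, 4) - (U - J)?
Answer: 727960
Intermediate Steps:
Z(U, J) = 1 + J - U (Z(U, J) = 1 - (U - J) = 1 + (J - U) = 1 + J - U)
H(f, B) = -12*B
E(W) = W*(2 + 2*W) (E(W) = W*((1 + W - 1*(-1)) + W) = W*((1 + W + 1) + W) = W*((2 + W) + W) = W*(2 + 2*W))
E(604) + H(-42 + 282, 240) = 2*604*(1 + 604) - 12*240 = 2*604*605 - 2880 = 730840 - 2880 = 727960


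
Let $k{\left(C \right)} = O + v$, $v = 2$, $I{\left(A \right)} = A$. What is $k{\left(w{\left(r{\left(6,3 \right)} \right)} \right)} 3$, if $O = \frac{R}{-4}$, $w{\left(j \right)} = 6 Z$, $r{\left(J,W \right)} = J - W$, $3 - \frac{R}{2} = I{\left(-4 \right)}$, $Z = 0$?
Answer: $- \frac{9}{2} \approx -4.5$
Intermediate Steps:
$R = 14$ ($R = 6 - -8 = 6 + 8 = 14$)
$w{\left(j \right)} = 0$ ($w{\left(j \right)} = 6 \cdot 0 = 0$)
$O = - \frac{7}{2}$ ($O = \frac{14}{-4} = 14 \left(- \frac{1}{4}\right) = - \frac{7}{2} \approx -3.5$)
$k{\left(C \right)} = - \frac{3}{2}$ ($k{\left(C \right)} = - \frac{7}{2} + 2 = - \frac{3}{2}$)
$k{\left(w{\left(r{\left(6,3 \right)} \right)} \right)} 3 = \left(- \frac{3}{2}\right) 3 = - \frac{9}{2}$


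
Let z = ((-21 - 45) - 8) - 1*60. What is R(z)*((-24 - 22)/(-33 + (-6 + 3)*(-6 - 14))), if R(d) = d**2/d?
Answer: 6164/27 ≈ 228.30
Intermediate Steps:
z = -134 (z = (-66 - 8) - 60 = -74 - 60 = -134)
R(d) = d
R(z)*((-24 - 22)/(-33 + (-6 + 3)*(-6 - 14))) = -134*(-24 - 22)/(-33 + (-6 + 3)*(-6 - 14)) = -(-6164)/(-33 - 3*(-20)) = -(-6164)/(-33 + 60) = -(-6164)/27 = -134*(-46/27) = 6164/27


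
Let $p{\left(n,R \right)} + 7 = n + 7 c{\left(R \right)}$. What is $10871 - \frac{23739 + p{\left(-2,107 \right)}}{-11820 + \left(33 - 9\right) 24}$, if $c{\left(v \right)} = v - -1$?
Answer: $\frac{20376335}{1874} \approx 10873.0$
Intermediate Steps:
$c{\left(v \right)} = 1 + v$ ($c{\left(v \right)} = v + 1 = 1 + v$)
$p{\left(n,R \right)} = n + 7 R$ ($p{\left(n,R \right)} = -7 + \left(n + 7 \left(1 + R\right)\right) = -7 + \left(n + \left(7 + 7 R\right)\right) = -7 + \left(7 + n + 7 R\right) = n + 7 R$)
$10871 - \frac{23739 + p{\left(-2,107 \right)}}{-11820 + \left(33 - 9\right) 24} = 10871 - \frac{23739 + \left(-2 + 7 \cdot 107\right)}{-11820 + \left(33 - 9\right) 24} = 10871 - \frac{23739 + \left(-2 + 749\right)}{-11820 + 24 \cdot 24} = 10871 - \frac{23739 + 747}{-11820 + 576} = 10871 - \frac{24486}{-11244} = 10871 - 24486 \left(- \frac{1}{11244}\right) = 10871 - - \frac{4081}{1874} = 10871 + \frac{4081}{1874} = \frac{20376335}{1874}$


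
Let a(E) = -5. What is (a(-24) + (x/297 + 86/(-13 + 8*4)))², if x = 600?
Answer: 8462281/3538161 ≈ 2.3917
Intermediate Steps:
(a(-24) + (x/297 + 86/(-13 + 8*4)))² = (-5 + (600/297 + 86/(-13 + 8*4)))² = (-5 + (600*(1/297) + 86/(-13 + 32)))² = (-5 + (200/99 + 86/19))² = (-5 + 12314/1881)² = (2909/1881)² = 8462281/3538161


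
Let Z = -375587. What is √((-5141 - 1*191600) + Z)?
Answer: 6*I*√15898 ≈ 756.52*I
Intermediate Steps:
√((-5141 - 1*191600) + Z) = √((-5141 - 1*191600) - 375587) = √((-5141 - 191600) - 375587) = √(-196741 - 375587) = √(-572328) = 6*I*√15898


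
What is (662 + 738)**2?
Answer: 1960000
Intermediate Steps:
(662 + 738)**2 = 1400**2 = 1960000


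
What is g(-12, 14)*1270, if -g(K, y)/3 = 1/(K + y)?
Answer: -1905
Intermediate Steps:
g(K, y) = -3/(K + y)
g(-12, 14)*1270 = -3/(-12 + 14)*1270 = -3/2*1270 = -1905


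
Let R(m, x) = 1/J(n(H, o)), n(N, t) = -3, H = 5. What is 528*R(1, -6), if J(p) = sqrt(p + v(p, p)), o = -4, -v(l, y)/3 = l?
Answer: 88*sqrt(6) ≈ 215.56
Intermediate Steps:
v(l, y) = -3*l
J(p) = sqrt(2)*sqrt(-p) (J(p) = sqrt(p - 3*p) = sqrt(-2*p) = sqrt(2)*sqrt(-p))
R(m, x) = sqrt(6)/6 (R(m, x) = 1/(sqrt(2)*sqrt(-1*(-3))) = 1/(sqrt(2)*sqrt(3)) = 1/(sqrt(6)) = sqrt(6)/6)
528*R(1, -6) = 528*(sqrt(6)/6) = 88*sqrt(6)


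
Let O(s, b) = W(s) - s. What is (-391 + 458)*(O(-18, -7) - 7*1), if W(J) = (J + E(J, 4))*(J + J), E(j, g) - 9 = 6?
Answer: 7973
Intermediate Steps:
E(j, g) = 15 (E(j, g) = 9 + 6 = 15)
W(J) = 2*J*(15 + J) (W(J) = (J + 15)*(J + J) = (15 + J)*(2*J) = 2*J*(15 + J))
O(s, b) = -s + 2*s*(15 + s) (O(s, b) = 2*s*(15 + s) - s = -s + 2*s*(15 + s))
(-391 + 458)*(O(-18, -7) - 7*1) = (-391 + 458)*(-18*(29 + 2*(-18)) - 7*1) = 67*(-18*(29 - 36) - 7) = 67*(-18*(-7) - 7) = 67*(126 - 7) = 67*119 = 7973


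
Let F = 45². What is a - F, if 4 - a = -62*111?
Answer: 4861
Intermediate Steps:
a = 6886 (a = 4 - (-62)*111 = 4 - 1*(-6882) = 4 + 6882 = 6886)
F = 2025
a - F = 6886 - 1*2025 = 6886 - 2025 = 4861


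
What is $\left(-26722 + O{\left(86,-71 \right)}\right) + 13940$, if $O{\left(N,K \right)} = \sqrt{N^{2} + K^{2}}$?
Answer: $-12782 + \sqrt{12437} \approx -12670.0$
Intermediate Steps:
$O{\left(N,K \right)} = \sqrt{K^{2} + N^{2}}$
$\left(-26722 + O{\left(86,-71 \right)}\right) + 13940 = \left(-26722 + \sqrt{\left(-71\right)^{2} + 86^{2}}\right) + 13940 = \left(-26722 + \sqrt{5041 + 7396}\right) + 13940 = \left(-26722 + \sqrt{12437}\right) + 13940 = -12782 + \sqrt{12437}$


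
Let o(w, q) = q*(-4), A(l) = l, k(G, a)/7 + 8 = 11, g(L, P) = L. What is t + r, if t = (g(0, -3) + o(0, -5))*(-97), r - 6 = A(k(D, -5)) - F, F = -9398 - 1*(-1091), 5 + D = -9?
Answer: 6394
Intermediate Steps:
D = -14 (D = -5 - 9 = -14)
k(G, a) = 21 (k(G, a) = -56 + 7*11 = -56 + 77 = 21)
F = -8307 (F = -9398 + 1091 = -8307)
o(w, q) = -4*q
r = 8334 (r = 6 + (21 - 1*(-8307)) = 6 + (21 + 8307) = 6 + 8328 = 8334)
t = -1940 (t = (0 - 4*(-5))*(-97) = (0 + 20)*(-97) = 20*(-97) = -1940)
t + r = -1940 + 8334 = 6394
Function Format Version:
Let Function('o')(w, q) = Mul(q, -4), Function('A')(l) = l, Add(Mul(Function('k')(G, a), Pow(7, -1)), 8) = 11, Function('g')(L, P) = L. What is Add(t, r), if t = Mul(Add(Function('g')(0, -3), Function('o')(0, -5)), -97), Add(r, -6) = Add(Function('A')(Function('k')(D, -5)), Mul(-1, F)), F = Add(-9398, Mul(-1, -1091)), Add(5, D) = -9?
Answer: 6394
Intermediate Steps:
D = -14 (D = Add(-5, -9) = -14)
Function('k')(G, a) = 21 (Function('k')(G, a) = Add(-56, Mul(7, 11)) = Add(-56, 77) = 21)
F = -8307 (F = Add(-9398, 1091) = -8307)
Function('o')(w, q) = Mul(-4, q)
r = 8334 (r = Add(6, Add(21, Mul(-1, -8307))) = Add(6, Add(21, 8307)) = Add(6, 8328) = 8334)
t = -1940 (t = Mul(Add(0, Mul(-4, -5)), -97) = Mul(Add(0, 20), -97) = Mul(20, -97) = -1940)
Add(t, r) = Add(-1940, 8334) = 6394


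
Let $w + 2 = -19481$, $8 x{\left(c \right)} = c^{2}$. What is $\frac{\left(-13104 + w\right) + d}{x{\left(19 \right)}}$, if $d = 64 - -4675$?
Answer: $- \frac{222784}{361} \approx -617.13$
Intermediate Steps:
$x{\left(c \right)} = \frac{c^{2}}{8}$
$d = 4739$ ($d = 64 + 4675 = 4739$)
$w = -19483$ ($w = -2 - 19481 = -19483$)
$\frac{\left(-13104 + w\right) + d}{x{\left(19 \right)}} = \frac{\left(-13104 - 19483\right) + 4739}{\frac{1}{8} \cdot 19^{2}} = \frac{-32587 + 4739}{\frac{1}{8} \cdot 361} = - \frac{27848}{\frac{361}{8}} = \left(-27848\right) \frac{8}{361} = - \frac{222784}{361}$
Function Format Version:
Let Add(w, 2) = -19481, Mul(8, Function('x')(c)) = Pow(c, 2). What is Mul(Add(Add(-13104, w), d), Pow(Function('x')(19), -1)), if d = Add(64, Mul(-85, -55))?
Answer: Rational(-222784, 361) ≈ -617.13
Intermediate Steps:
Function('x')(c) = Mul(Rational(1, 8), Pow(c, 2))
d = 4739 (d = Add(64, 4675) = 4739)
w = -19483 (w = Add(-2, -19481) = -19483)
Mul(Add(Add(-13104, w), d), Pow(Function('x')(19), -1)) = Mul(Add(Add(-13104, -19483), 4739), Pow(Mul(Rational(1, 8), Pow(19, 2)), -1)) = Mul(Add(-32587, 4739), Pow(Mul(Rational(1, 8), 361), -1)) = Mul(-27848, Pow(Rational(361, 8), -1)) = Mul(-27848, Rational(8, 361)) = Rational(-222784, 361)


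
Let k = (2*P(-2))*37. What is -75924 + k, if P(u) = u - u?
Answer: -75924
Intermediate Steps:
P(u) = 0
k = 0 (k = (2*0)*37 = 0*37 = 0)
-75924 + k = -75924 + 0 = -75924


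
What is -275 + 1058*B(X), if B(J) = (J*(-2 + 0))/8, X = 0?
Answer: -275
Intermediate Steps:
B(J) = -J/4 (B(J) = (J*(-2))*(⅛) = -2*J*(⅛) = -J/4)
-275 + 1058*B(X) = -275 + 1058*(-¼*0) = -275 + 1058*0 = -275 + 0 = -275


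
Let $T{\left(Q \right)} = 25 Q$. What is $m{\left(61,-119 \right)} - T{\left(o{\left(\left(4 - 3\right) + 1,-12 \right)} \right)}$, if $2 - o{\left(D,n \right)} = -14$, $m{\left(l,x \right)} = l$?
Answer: $-339$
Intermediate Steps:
$o{\left(D,n \right)} = 16$ ($o{\left(D,n \right)} = 2 - -14 = 2 + 14 = 16$)
$m{\left(61,-119 \right)} - T{\left(o{\left(\left(4 - 3\right) + 1,-12 \right)} \right)} = 61 - 25 \cdot 16 = 61 - 400 = -339$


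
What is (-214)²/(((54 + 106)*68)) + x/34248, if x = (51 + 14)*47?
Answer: 50051869/11644320 ≈ 4.2984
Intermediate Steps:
x = 3055 (x = 65*47 = 3055)
(-214)²/(((54 + 106)*68)) + x/34248 = (-214)²/(((54 + 106)*68)) + 3055/34248 = 45796/((160*68)) + 3055*(1/34248) = 45796/10880 + 3055/34248 = 45796*(1/10880) + 3055/34248 = 11449/2720 + 3055/34248 = 50051869/11644320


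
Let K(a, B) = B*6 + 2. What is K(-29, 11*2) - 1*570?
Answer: -436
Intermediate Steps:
K(a, B) = 2 + 6*B (K(a, B) = 6*B + 2 = 2 + 6*B)
K(-29, 11*2) - 1*570 = (2 + 6*(11*2)) - 1*570 = (2 + 6*22) - 570 = (2 + 132) - 570 = 134 - 570 = -436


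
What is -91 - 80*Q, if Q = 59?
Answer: -4811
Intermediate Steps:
-91 - 80*Q = -91 - 80*59 = -91 - 4720 = -4811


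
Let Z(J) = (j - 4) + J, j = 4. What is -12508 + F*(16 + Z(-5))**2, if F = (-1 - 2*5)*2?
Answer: -15170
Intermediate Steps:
Z(J) = J (Z(J) = (4 - 4) + J = 0 + J = J)
F = -22 (F = (-1 - 10)*2 = -11*2 = -22)
-12508 + F*(16 + Z(-5))**2 = -12508 - 22*(16 - 5)**2 = -12508 - 22*11**2 = -12508 - 22*121 = -12508 - 2662 = -15170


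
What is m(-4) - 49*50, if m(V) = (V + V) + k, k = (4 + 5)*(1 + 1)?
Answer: -2440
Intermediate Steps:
k = 18 (k = 9*2 = 18)
m(V) = 18 + 2*V (m(V) = (V + V) + 18 = 2*V + 18 = 18 + 2*V)
m(-4) - 49*50 = (18 + 2*(-4)) - 49*50 = (18 - 8) - 2450 = 10 - 2450 = -2440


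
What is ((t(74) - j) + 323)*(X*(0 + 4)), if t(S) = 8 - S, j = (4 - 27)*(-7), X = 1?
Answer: 384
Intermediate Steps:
j = 161 (j = -23*(-7) = 161)
((t(74) - j) + 323)*(X*(0 + 4)) = (((8 - 1*74) - 1*161) + 323)*(1*(0 + 4)) = (((8 - 74) - 161) + 323)*(1*4) = ((-66 - 161) + 323)*4 = (-227 + 323)*4 = 96*4 = 384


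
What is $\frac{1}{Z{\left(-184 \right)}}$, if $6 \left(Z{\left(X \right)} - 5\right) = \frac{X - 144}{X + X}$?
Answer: $\frac{276}{1421} \approx 0.19423$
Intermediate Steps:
$Z{\left(X \right)} = 5 + \frac{-144 + X}{12 X}$ ($Z{\left(X \right)} = 5 + \frac{\left(X - 144\right) \frac{1}{X + X}}{6} = 5 + \frac{\left(-144 + X\right) \frac{1}{2 X}}{6} = 5 + \frac{\frac{1}{2} \frac{1}{X} \left(-144 + X\right)}{6} = 5 + \frac{-144 + X}{12 X}$)
$\frac{1}{Z{\left(-184 \right)}} = \frac{1}{\frac{61}{12} - \frac{12}{-184}} = \frac{1}{\frac{61}{12} - - \frac{3}{46}} = \frac{1}{\frac{61}{12} + \frac{3}{46}} = \frac{1}{\frac{1421}{276}} = \frac{276}{1421}$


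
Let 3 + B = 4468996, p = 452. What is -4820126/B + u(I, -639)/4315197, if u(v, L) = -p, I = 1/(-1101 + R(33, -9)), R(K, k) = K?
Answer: -20801813239658/19284585186621 ≈ -1.0787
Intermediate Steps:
B = 4468993 (B = -3 + 4468996 = 4468993)
I = -1/1068 (I = 1/(-1101 + 33) = 1/(-1068) = -1/1068 ≈ -0.00093633)
u(v, L) = -452 (u(v, L) = -1*452 = -452)
-4820126/B + u(I, -639)/4315197 = -4820126/4468993 - 452/4315197 = -20801813239658/19284585186621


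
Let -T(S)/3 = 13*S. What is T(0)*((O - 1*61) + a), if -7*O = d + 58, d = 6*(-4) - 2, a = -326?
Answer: 0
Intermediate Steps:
T(S) = -39*S
d = -26 (d = -24 - 2 = -26)
O = -32/7 (O = -(-26 + 58)/7 = -⅐*32 = -32/7 ≈ -4.5714)
T(0)*((O - 1*61) + a) = (-39*0)*((-32/7 - 1*61) - 326) = 0*((-32/7 - 61) - 326) = 0*(-459/7 - 326) = 0*(-2741/7) = 0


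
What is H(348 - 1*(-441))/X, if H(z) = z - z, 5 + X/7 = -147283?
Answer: 0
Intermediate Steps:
X = -1031016 (X = -35 + 7*(-147283) = -35 - 1030981 = -1031016)
H(z) = 0
H(348 - 1*(-441))/X = 0/(-1031016) = 0*(-1/1031016) = 0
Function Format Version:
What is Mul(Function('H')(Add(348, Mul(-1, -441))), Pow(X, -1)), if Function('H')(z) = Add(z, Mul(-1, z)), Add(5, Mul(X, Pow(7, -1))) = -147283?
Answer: 0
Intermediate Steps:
X = -1031016 (X = Add(-35, Mul(7, -147283)) = Add(-35, -1030981) = -1031016)
Function('H')(z) = 0
Mul(Function('H')(Add(348, Mul(-1, -441))), Pow(X, -1)) = Mul(0, Pow(-1031016, -1)) = Mul(0, Rational(-1, 1031016)) = 0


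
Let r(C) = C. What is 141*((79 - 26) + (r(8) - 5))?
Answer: 7896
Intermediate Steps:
141*((79 - 26) + (r(8) - 5)) = 141*((79 - 26) + (8 - 5)) = 141*(53 + 3) = 141*56 = 7896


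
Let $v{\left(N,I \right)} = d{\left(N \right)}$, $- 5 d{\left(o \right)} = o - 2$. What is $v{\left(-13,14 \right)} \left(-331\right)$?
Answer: $-993$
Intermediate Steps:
$d{\left(o \right)} = \frac{2}{5} - \frac{o}{5}$ ($d{\left(o \right)} = - \frac{o - 2}{5} = - \frac{-2 + o}{5} = \frac{2}{5} - \frac{o}{5}$)
$v{\left(N,I \right)} = \frac{2}{5} - \frac{N}{5}$
$v{\left(-13,14 \right)} \left(-331\right) = \left(\frac{2}{5} - - \frac{13}{5}\right) \left(-331\right) = \left(\frac{2}{5} + \frac{13}{5}\right) \left(-331\right) = 3 \left(-331\right) = -993$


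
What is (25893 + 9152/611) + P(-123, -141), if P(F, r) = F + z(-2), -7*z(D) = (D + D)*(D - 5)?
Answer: 1211706/47 ≈ 25781.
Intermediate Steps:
z(D) = -2*D*(-5 + D)/7 (z(D) = -(D + D)*(D - 5)/7 = -2*D*(-5 + D)/7)
P(F, r) = -4 + F (P(F, r) = F + (2/7)*(-2)*(5 - 1*(-2)) = F + (2/7)*(-2)*(5 + 2) = F + (2/7)*(-2)*7 = F - 4 = -4 + F)
(25893 + 9152/611) + P(-123, -141) = (25893 + 9152/611) + (-4 - 123) = (25893 + 9152*(1/611)) - 127 = (25893 + 704/47) - 127 = 1217675/47 - 127 = 1211706/47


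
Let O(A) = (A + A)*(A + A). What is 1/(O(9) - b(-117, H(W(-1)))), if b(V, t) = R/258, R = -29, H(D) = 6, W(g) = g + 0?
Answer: 258/83621 ≈ 0.0030853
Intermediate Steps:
O(A) = 4*A² (O(A) = (2*A)*(2*A) = 4*A²)
W(g) = g
b(V, t) = -29/258
1/(O(9) - b(-117, H(W(-1)))) = 1/(4*9² - 1*(-29/258)) = 1/(4*81 + 29/258) = 1/(324 + 29/258) = 1/(83621/258) = 258/83621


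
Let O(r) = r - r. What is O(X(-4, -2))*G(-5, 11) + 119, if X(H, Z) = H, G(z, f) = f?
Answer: 119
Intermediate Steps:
O(r) = 0
O(X(-4, -2))*G(-5, 11) + 119 = 0*11 + 119 = 0 + 119 = 119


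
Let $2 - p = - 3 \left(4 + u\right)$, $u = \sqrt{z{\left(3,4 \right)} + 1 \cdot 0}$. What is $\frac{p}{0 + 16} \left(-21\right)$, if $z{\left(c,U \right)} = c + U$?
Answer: $- \frac{147}{8} - \frac{63 \sqrt{7}}{16} \approx -28.793$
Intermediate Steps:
$z{\left(c,U \right)} = U + c$
$u = \sqrt{7}$ ($u = \sqrt{\left(4 + 3\right) + 1 \cdot 0} = \sqrt{7 + 0} = \sqrt{7} \approx 2.6458$)
$p = 14 + 3 \sqrt{7}$ ($p = 2 - - 3 \left(4 + \sqrt{7}\right) = 2 - \left(-12 - 3 \sqrt{7}\right) = 2 + \left(12 + 3 \sqrt{7}\right) = 14 + 3 \sqrt{7} \approx 21.937$)
$\frac{p}{0 + 16} \left(-21\right) = \frac{14 + 3 \sqrt{7}}{0 + 16} \left(-21\right) = \frac{14 + 3 \sqrt{7}}{16} \left(-21\right) = \left(14 + 3 \sqrt{7}\right) \frac{1}{16} \left(-21\right) = \left(\frac{7}{8} + \frac{3 \sqrt{7}}{16}\right) \left(-21\right) = - \frac{147}{8} - \frac{63 \sqrt{7}}{16}$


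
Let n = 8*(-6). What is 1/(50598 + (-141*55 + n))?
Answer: 1/42795 ≈ 2.3367e-5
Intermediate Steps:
n = -48
1/(50598 + (-141*55 + n)) = 1/(50598 + (-141*55 - 48)) = 1/(50598 + (-7755 - 48)) = 1/(50598 - 7803) = 1/42795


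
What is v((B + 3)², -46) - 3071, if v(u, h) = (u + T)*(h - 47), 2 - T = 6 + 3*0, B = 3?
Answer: -6047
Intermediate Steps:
T = -4 (T = 2 - (6 + 3*0) = 2 - (6 + 0) = 2 - 1*6 = 2 - 6 = -4)
v(u, h) = (-47 + h)*(-4 + u) (v(u, h) = (u - 4)*(h - 47) = (-4 + u)*(-47 + h) = (-47 + h)*(-4 + u))
v((B + 3)², -46) - 3071 = (188 - 47*(3 + 3)² - 4*(-46) - 46*(3 + 3)²) - 3071 = (188 - 47*6² + 184 - 46*6²) - 3071 = (188 - 47*36 + 184 - 46*36) - 3071 = (188 - 1692 + 184 - 1656) - 3071 = -2976 - 3071 = -6047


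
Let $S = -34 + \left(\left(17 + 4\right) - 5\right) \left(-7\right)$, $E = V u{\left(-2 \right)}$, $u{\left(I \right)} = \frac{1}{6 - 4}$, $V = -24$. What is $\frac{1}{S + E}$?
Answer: $- \frac{1}{158} \approx -0.0063291$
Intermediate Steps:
$u{\left(I \right)} = \frac{1}{2}$
$E = -12$ ($E = \left(-24\right) \frac{1}{2} = -12$)
$S = -146$ ($S = -34 + \left(21 - 5\right) \left(-7\right) = -34 + 16 \left(-7\right) = -34 - 112 = -146$)
$\frac{1}{S + E} = \frac{1}{-146 - 12} = \frac{1}{-158} = - \frac{1}{158}$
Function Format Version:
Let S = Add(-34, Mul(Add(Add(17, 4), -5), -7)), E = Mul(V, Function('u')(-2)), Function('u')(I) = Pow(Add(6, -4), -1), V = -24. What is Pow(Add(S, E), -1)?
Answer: Rational(-1, 158) ≈ -0.0063291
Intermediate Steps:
Function('u')(I) = Rational(1, 2) (Function('u')(I) = Pow(2, -1) = Rational(1, 2))
E = -12 (E = Mul(-24, Rational(1, 2)) = -12)
S = -146 (S = Add(-34, Mul(Add(21, -5), -7)) = Add(-34, Mul(16, -7)) = Add(-34, -112) = -146)
Pow(Add(S, E), -1) = Pow(Add(-146, -12), -1) = Pow(-158, -1) = Rational(-1, 158)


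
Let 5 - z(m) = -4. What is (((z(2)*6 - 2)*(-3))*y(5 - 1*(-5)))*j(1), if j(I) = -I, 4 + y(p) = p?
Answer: 936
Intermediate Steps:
z(m) = 9 (z(m) = 5 - 1*(-4) = 5 + 4 = 9)
y(p) = -4 + p
(((z(2)*6 - 2)*(-3))*y(5 - 1*(-5)))*j(1) = (((9*6 - 2)*(-3))*(-4 + (5 - 1*(-5))))*(-1*1) = (((54 - 2)*(-3))*(-4 + (5 + 5)))*(-1) = ((52*(-3))*(-4 + 10))*(-1) = -156*6*(-1) = -936*(-1) = 936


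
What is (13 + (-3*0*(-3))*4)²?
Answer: 169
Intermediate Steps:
(13 + (-3*0*(-3))*4)² = (13 + (0*(-3))*4)² = (13 + 0*4)² = (13 + 0)² = 13² = 169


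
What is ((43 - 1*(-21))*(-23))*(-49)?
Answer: 72128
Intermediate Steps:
((43 - 1*(-21))*(-23))*(-49) = ((43 + 21)*(-23))*(-49) = (64*(-23))*(-49) = -1472*(-49) = 72128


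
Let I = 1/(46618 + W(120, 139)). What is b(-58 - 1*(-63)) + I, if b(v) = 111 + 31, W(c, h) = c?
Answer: 6636797/46738 ≈ 142.00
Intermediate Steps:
b(v) = 142
I = 1/46738 (I = 1/(46618 + 120) = 1/46738 ≈ 2.1396e-5)
b(-58 - 1*(-63)) + I = 142 + 1/46738 = 6636797/46738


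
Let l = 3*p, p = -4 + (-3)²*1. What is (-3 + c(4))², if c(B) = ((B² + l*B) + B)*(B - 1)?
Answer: 56169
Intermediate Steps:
p = 5 (p = -4 + 9*1 = -4 + 9 = 5)
l = 15 (l = 3*5 = 15)
c(B) = (-1 + B)*(B² + 16*B) (c(B) = ((B² + 15*B) + B)*(B - 1) = (B² + 16*B)*(-1 + B) = (-1 + B)*(B² + 16*B))
(-3 + c(4))² = (-3 + 4*(-16 + 4² + 15*4))² = (-3 + 4*(-16 + 16 + 60))² = (-3 + 4*60)² = (-3 + 240)² = 237² = 56169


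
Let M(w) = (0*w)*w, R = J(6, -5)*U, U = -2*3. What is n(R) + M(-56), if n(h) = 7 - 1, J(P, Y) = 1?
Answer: 6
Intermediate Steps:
U = -6
R = -6 (R = 1*(-6) = -6)
n(h) = 6
M(w) = 0 (M(w) = 0*w = 0)
n(R) + M(-56) = 6 + 0 = 6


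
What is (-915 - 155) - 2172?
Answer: -3242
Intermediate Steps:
(-915 - 155) - 2172 = -1070 - 2172 = -3242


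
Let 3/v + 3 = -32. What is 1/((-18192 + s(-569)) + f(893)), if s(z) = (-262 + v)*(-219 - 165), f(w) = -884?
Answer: 35/2854772 ≈ 1.2260e-5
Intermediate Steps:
v = -3/35 (v = 3/(-3 - 32) = 3/(-35) = 3*(-1/35) = -3/35 ≈ -0.085714)
s(z) = 3522432/35 (s(z) = (-262 - 3/35)*(-219 - 165) = -9173/35*(-384) = 3522432/35)
1/((-18192 + s(-569)) + f(893)) = 1/((-18192 + 3522432/35) - 884) = 1/(2885712/35 - 884) = 1/(2854772/35) = 35/2854772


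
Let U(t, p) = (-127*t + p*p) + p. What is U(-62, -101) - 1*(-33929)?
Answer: 51903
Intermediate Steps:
U(t, p) = p + p**2 - 127*t (U(t, p) = (-127*t + p**2) + p = (p**2 - 127*t) + p = p + p**2 - 127*t)
U(-62, -101) - 1*(-33929) = (-101 + (-101)**2 - 127*(-62)) - 1*(-33929) = (-101 + 10201 + 7874) + 33929 = 17974 + 33929 = 51903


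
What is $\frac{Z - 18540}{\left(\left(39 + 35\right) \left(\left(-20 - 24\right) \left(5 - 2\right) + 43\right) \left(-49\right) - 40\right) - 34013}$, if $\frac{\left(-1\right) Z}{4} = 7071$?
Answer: $- \frac{46824}{288661} \approx -0.16221$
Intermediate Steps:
$Z = -28284$ ($Z = \left(-4\right) 7071 = -28284$)
$\frac{Z - 18540}{\left(\left(39 + 35\right) \left(\left(-20 - 24\right) \left(5 - 2\right) + 43\right) \left(-49\right) - 40\right) - 34013} = \frac{-28284 - 18540}{\left(\left(39 + 35\right) \left(\left(-20 - 24\right) \left(5 - 2\right) + 43\right) \left(-49\right) - 40\right) - 34013} = - \frac{46824}{\left(74 \left(\left(-44\right) 3 + 43\right) \left(-49\right) - 40\right) - 34013} = - \frac{46824}{\left(74 \left(-132 + 43\right) \left(-49\right) - 40\right) - 34013} = - \frac{46824}{\left(74 \left(-89\right) \left(-49\right) - 40\right) - 34013} = - \frac{46824}{\left(\left(-6586\right) \left(-49\right) - 40\right) - 34013} = - \frac{46824}{\left(322714 - 40\right) - 34013} = - \frac{46824}{322674 - 34013} = - \frac{46824}{288661}$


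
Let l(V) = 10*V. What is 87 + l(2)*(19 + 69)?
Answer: 1847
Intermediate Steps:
87 + l(2)*(19 + 69) = 87 + (10*2)*(19 + 69) = 87 + 20*88 = 87 + 1760 = 1847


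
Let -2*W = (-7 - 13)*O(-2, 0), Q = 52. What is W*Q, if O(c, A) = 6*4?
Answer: 12480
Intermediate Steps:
O(c, A) = 24
W = 240 (W = -(-7 - 13)*24/2 = -(-10)*24 = -1/2*(-480) = 240)
W*Q = 240*52 = 12480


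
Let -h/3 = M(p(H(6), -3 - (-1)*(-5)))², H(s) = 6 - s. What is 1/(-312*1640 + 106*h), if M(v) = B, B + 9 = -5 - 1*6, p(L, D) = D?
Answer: -1/638880 ≈ -1.5652e-6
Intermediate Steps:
B = -20 (B = -9 + (-5 - 1*6) = -9 + (-5 - 6) = -9 - 11 = -20)
M(v) = -20
h = -1200 (h = -3*(-20)² = -3*400 = -1200)
1/(-312*1640 + 106*h) = 1/(-312*1640 + 106*(-1200)) = 1/(-511680 - 127200) = 1/(-638880) = -1/638880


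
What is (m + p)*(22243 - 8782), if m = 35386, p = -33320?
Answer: 27810426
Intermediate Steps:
(m + p)*(22243 - 8782) = (35386 - 33320)*(22243 - 8782) = 2066*13461 = 27810426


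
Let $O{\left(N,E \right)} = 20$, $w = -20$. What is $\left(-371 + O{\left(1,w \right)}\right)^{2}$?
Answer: $123201$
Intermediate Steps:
$\left(-371 + O{\left(1,w \right)}\right)^{2} = \left(-371 + 20\right)^{2} = \left(-351\right)^{2} = 123201$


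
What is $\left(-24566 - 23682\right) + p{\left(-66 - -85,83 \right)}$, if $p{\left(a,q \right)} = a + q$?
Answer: $-48146$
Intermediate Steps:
$\left(-24566 - 23682\right) + p{\left(-66 - -85,83 \right)} = \left(-24566 - 23682\right) + \left(\left(-66 - -85\right) + 83\right) = -48248 + \left(\left(-66 + 85\right) + 83\right) = -48248 + \left(19 + 83\right) = -48248 + 102 = -48146$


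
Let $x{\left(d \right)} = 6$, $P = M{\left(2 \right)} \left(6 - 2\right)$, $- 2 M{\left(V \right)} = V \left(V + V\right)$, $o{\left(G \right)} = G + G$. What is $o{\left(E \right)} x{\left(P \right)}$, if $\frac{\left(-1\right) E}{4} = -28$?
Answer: $1344$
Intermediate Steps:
$E = 112$ ($E = \left(-4\right) \left(-28\right) = 112$)
$o{\left(G \right)} = 2 G$
$M{\left(V \right)} = - V^{2}$ ($M{\left(V \right)} = - \frac{V \left(V + V\right)}{2} = - \frac{V 2 V}{2} = - \frac{2 V^{2}}{2} = - V^{2}$)
$P = -16$ ($P = - 2^{2} \left(6 - 2\right) = \left(-1\right) 4 \cdot 4 = \left(-4\right) 4 = -16$)
$o{\left(E \right)} x{\left(P \right)} = 2 \cdot 112 \cdot 6 = 224 \cdot 6 = 1344$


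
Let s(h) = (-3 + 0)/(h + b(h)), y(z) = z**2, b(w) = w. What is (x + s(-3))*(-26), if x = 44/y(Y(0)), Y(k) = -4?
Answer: -169/2 ≈ -84.500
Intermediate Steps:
s(h) = -3/(2*h) (s(h) = (-3 + 0)/(h + h) = -3*1/(2*h) = -3/(2*h))
x = 11/4 (x = 44/((-4)**2) = 44/16 = 44*(1/16) = 11/4 ≈ 2.7500)
(x + s(-3))*(-26) = (11/4 - 3/2/(-3))*(-26) = (11/4 - 3/2*(-1/3))*(-26) = (11/4 + 1/2)*(-26) = (13/4)*(-26) = -169/2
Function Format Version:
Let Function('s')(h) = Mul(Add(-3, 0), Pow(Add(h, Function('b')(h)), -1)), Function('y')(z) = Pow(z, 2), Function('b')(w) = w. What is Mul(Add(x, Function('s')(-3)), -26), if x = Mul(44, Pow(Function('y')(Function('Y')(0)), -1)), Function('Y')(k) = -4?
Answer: Rational(-169, 2) ≈ -84.500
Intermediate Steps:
Function('s')(h) = Mul(Rational(-3, 2), Pow(h, -1)) (Function('s')(h) = Mul(Add(-3, 0), Pow(Add(h, h), -1)) = Mul(-3, Pow(Mul(2, h), -1)) = Mul(-3, Mul(Rational(1, 2), Pow(h, -1))) = Mul(Rational(-3, 2), Pow(h, -1)))
x = Rational(11, 4) (x = Mul(44, Pow(Pow(-4, 2), -1)) = Mul(44, Pow(16, -1)) = Mul(44, Rational(1, 16)) = Rational(11, 4) ≈ 2.7500)
Mul(Add(x, Function('s')(-3)), -26) = Mul(Add(Rational(11, 4), Mul(Rational(-3, 2), Pow(-3, -1))), -26) = Mul(Add(Rational(11, 4), Mul(Rational(-3, 2), Rational(-1, 3))), -26) = Mul(Add(Rational(11, 4), Rational(1, 2)), -26) = Mul(Rational(13, 4), -26) = Rational(-169, 2)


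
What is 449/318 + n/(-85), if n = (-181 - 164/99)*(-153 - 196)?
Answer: -667703057/891990 ≈ -748.55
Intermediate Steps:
n = 6310967/99 (n = (-181 - 164*1/99)*(-349) = (-181 - 164/99)*(-349) = -18083/99*(-349) = 6310967/99 ≈ 63747.)
449/318 + n/(-85) = 449/318 + (6310967/99)/(-85) = 449*(1/318) + (6310967/99)*(-1/85) = 449/318 - 6310967/8415 = -667703057/891990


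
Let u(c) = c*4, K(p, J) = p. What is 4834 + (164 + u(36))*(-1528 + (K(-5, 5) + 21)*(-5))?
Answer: -490430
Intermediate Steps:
u(c) = 4*c
4834 + (164 + u(36))*(-1528 + (K(-5, 5) + 21)*(-5)) = 4834 + (164 + 4*36)*(-1528 + (-5 + 21)*(-5)) = 4834 + (164 + 144)*(-1528 + 16*(-5)) = 4834 + 308*(-1528 - 80) = 4834 + 308*(-1608) = 4834 - 495264 = -490430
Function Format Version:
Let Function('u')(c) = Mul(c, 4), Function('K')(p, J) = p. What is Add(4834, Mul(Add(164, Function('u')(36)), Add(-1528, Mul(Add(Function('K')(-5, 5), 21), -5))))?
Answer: -490430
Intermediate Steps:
Function('u')(c) = Mul(4, c)
Add(4834, Mul(Add(164, Function('u')(36)), Add(-1528, Mul(Add(Function('K')(-5, 5), 21), -5)))) = Add(4834, Mul(Add(164, Mul(4, 36)), Add(-1528, Mul(Add(-5, 21), -5)))) = Add(4834, Mul(Add(164, 144), Add(-1528, Mul(16, -5)))) = Add(4834, Mul(308, Add(-1528, -80))) = Add(4834, Mul(308, -1608)) = Add(4834, -495264) = -490430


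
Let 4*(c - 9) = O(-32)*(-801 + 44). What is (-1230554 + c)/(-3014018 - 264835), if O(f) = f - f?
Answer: 1230545/3278853 ≈ 0.37530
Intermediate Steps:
O(f) = 0
c = 9 (c = 9 + (0*(-801 + 44))/4 = 9 + (0*(-757))/4 = 9 + (¼)*0 = 9 + 0 = 9)
(-1230554 + c)/(-3014018 - 264835) = (-1230554 + 9)/(-3014018 - 264835) = -1230545/(-3278853) = -1230545*(-1/3278853) = 1230545/3278853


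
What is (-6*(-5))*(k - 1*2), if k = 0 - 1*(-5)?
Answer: 90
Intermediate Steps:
k = 5 (k = 0 + 5 = 5)
(-6*(-5))*(k - 1*2) = (-6*(-5))*(5 - 1*2) = 30*(5 - 2) = 30*3 = 90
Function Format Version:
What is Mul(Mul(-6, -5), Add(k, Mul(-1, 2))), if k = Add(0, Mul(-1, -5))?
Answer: 90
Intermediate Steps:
k = 5 (k = Add(0, 5) = 5)
Mul(Mul(-6, -5), Add(k, Mul(-1, 2))) = Mul(Mul(-6, -5), Add(5, Mul(-1, 2))) = Mul(30, Add(5, -2)) = Mul(30, 3) = 90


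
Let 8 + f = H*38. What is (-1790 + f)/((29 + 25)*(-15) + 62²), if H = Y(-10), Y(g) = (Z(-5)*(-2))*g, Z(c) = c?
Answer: -2799/1517 ≈ -1.8451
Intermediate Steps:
Y(g) = 10*g (Y(g) = (-5*(-2))*g = 10*g)
H = -100 (H = 10*(-10) = -100)
f = -3808 (f = -8 - 100*38 = -8 - 3800 = -3808)
(-1790 + f)/((29 + 25)*(-15) + 62²) = (-1790 - 3808)/((29 + 25)*(-15) + 62²) = -5598/(54*(-15) + 3844) = -5598/(-810 + 3844) = -5598/3034 = -5598*1/3034 = -2799/1517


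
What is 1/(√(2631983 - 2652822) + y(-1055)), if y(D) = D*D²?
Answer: -1174241375/1378842806761911464 - I*√20839/1378842806761911464 ≈ -8.5161e-10 - 1.0469e-16*I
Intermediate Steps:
y(D) = D³
1/(√(2631983 - 2652822) + y(-1055)) = 1/(√(2631983 - 2652822) + (-1055)³) = 1/(√(-20839) - 1174241375) = 1/(I*√20839 - 1174241375) = 1/(-1174241375 + I*√20839)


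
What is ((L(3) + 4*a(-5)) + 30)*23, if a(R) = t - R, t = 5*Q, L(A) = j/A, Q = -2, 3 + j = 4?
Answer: 713/3 ≈ 237.67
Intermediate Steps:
j = 1 (j = -3 + 4 = 1)
L(A) = 1/A
t = -10 (t = 5*(-2) = -10)
a(R) = -10 - R
((L(3) + 4*a(-5)) + 30)*23 = ((1/3 + 4*(-10 - 1*(-5))) + 30)*23 = ((⅓ + 4*(-10 + 5)) + 30)*23 = ((⅓ + 4*(-5)) + 30)*23 = ((⅓ - 20) + 30)*23 = (-59/3 + 30)*23 = (31/3)*23 = 713/3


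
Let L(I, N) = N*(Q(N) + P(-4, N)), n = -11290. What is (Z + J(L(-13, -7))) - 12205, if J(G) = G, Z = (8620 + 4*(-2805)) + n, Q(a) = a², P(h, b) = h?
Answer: -26410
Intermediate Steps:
L(I, N) = N*(-4 + N²) (L(I, N) = N*(N² - 4) = N*(-4 + N²))
Z = -13890 (Z = (8620 + 4*(-2805)) - 11290 = (8620 - 11220) - 11290 = -2600 - 11290 = -13890)
(Z + J(L(-13, -7))) - 12205 = (-13890 - 7*(-4 + (-7)²)) - 12205 = (-13890 - 7*(-4 + 49)) - 12205 = (-13890 - 7*45) - 12205 = (-13890 - 315) - 12205 = -14205 - 12205 = -26410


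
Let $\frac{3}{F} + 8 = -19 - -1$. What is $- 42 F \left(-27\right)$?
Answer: $- \frac{1701}{13} \approx -130.85$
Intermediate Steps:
$F = - \frac{3}{26}$ ($F = \frac{3}{-8 - 18} = \frac{3}{-26} = 3 \left(- \frac{1}{26}\right) = - \frac{3}{26} \approx -0.11538$)
$- 42 F \left(-27\right) = \left(-42\right) \left(- \frac{3}{26}\right) \left(-27\right) = \frac{63}{13} \left(-27\right) = - \frac{1701}{13}$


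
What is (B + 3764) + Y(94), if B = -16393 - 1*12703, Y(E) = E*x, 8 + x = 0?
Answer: -26084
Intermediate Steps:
x = -8 (x = -8 + 0 = -8)
Y(E) = -8*E (Y(E) = E*(-8) = -8*E)
B = -29096 (B = -16393 - 12703 = -29096)
(B + 3764) + Y(94) = (-29096 + 3764) - 8*94 = -25332 - 752 = -26084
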